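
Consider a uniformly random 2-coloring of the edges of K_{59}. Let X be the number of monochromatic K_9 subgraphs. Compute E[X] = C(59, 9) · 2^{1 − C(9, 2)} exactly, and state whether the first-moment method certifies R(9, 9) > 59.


E[X] = C(59, 9) · 2^{1 − 36} = 12565671261 · 2^{−35} = 12565671261/34359738368.
As a reduced fraction: E[X] = 12565671261/34359738368 ≈ 0.36571.
Is E[X] < 1? YES.
Since E[X] < 1, there exists a 2-coloring of K_{59} with no monochromatic K_9; hence R(9, 9) > 59.

E[X] = 12565671261/34359738368 ≈ 0.36571; E[X] < 1, so R(9, 9) > 59.


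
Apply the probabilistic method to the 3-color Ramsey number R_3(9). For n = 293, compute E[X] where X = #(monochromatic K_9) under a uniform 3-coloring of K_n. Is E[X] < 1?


E[X] = C(293, 9) · 3^{1 − 36} = 38740172144007620 · 3^{−35} = 38740172144007620/50031545098999707.
As a reduced fraction: E[X] = 38740172144007620/50031545098999707 ≈ 0.774315.
Is E[X] < 1? YES.
Since E[X] < 1, there exists a 3-coloring of K_{293} with no monochromatic K_9; hence R_3(9) > 293.

E[X] = 38740172144007620/50031545098999707 ≈ 0.774315; E[X] < 1, so R_3(9) > 293.


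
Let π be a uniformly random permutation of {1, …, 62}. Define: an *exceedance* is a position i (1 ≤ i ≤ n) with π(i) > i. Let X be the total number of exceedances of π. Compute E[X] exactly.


Write X = Σ_{i=1}^{62} X_i, where X_i = 1_{π(i) > i}.
For each fixed i, π(i) is uniform over {1, …, 62} (marginal of a uniform permutation), so P[π(i) > i] = (n − i)/n. Summing: Σ_{i=1}^{62} (n − i)/n = (0 + 1 + … + 61)/62 = 62(62 − 1)/(2·62) = (62 − 1)/2.
Hence E[X] = Σ_{i=1}^{62} (62 − i)/62 = 61/2 ≈ 30.500000.

E[X] = 61/2 = 30.500000.


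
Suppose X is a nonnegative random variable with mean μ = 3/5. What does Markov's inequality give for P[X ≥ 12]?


μ = E[X] = 3/5, a = 12.
Markov: P[X ≥ 12] ≤ μ/a = (3/5)/12 = 1/20.
Numerically: ≈ 0.050.
(Since a = 12 > μ = 0.600, the bound 1/20 is < 1 and informative.)

P[X ≥ 12] ≤ 1/20 ≈ 0.050.


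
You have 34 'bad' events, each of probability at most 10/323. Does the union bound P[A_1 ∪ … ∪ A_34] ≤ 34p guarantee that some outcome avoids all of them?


Union bound: P[∪_{i=1}^{34} A_i] ≤ Σ_i P[A_i] ≤ 34·p = 34·(10/323) = 20/19.
Numerically: 20/19 ≈ 1.053.
Is 20/19 < 1? NO.
Since the bound 20/19 is ≥ 1, the union bound is uninformative here; it does NOT by itself certify existence.

34·p = 20/19 ≈ 1.053; existence NOT certified by the union bound.


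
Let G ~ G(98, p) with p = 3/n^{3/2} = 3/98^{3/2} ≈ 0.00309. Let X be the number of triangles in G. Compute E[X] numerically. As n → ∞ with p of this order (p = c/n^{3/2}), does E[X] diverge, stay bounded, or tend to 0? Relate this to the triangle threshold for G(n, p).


Number of potential triangles: C(98, 3) = 152096.
Each occurs with probability p³ ≈ (0.00309)³ ≈ 2.95697e-08.
By linearity: E[X] = C(98, 3)·p³ ≈ 152096 · 2.95697e-08 ≈ 0.004.
Since α = 3/2 > 1, p = c/n^{3/2} = o(1/n) is below the triangle threshold p ~ 1/n. Asymptotically E[X] ~ (c³/6)·n^{3(1−α)} = (3³/6)·n^{-1.5} → 0, so by Markov's inequality G has no triangles w.h.p.

E[X] ≈ 0.004; in regime p = Θ(1/n^{3/2}) E[X] tends to 0 (below the triangle threshold p ~ 1/n).


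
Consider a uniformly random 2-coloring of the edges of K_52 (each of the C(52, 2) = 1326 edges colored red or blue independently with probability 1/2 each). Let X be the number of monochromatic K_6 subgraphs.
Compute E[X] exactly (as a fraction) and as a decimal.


Let X = Σ_S X_S over the C(52, 6) = 20358520 subsets S of size 6, where X_S = 1 if the K_6 on S is monochromatic.
For a fixed S, the K_6 on S has C(6, 2) = 15 edges. P[all 15 edges red] = (1/2)^15, and likewise for blue, so P[monochromatic] = 2·(1/2)^15 = 2^{1 − 15} = 1/16384.
By linearity: E[X] = C(52, 6) · 2^{1 − 15} = 20358520 · 1/16384 = 2544815/2048.
Numerically: E[X] ≈ 1242.585.

E[X] = C(52,6)·2^(1−C(6,2)) = 2544815/2048 ≈ 1242.585.


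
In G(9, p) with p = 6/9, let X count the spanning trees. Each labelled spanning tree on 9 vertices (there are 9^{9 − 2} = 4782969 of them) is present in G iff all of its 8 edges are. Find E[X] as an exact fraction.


K_9 has 9^{9 − 2} = 4782969 labelled spanning trees.
For each such spanning tree H, let X_H = 1 if all 8 edges of H are present in G. Then P[X_H = 1] = p^{8} = (2/3)^{8} = 256/6561.
By linearity of expectation: E[X] = Σ_H E[X_H] = 4782969 · p^{8} = 4782969 · 256/6561 = 186624.
Numerically: E[X] ≈ 1.866e+05.

E[X] = 4782969 · (2/3)^{8} = 186624 ≈ 1.866e+05.


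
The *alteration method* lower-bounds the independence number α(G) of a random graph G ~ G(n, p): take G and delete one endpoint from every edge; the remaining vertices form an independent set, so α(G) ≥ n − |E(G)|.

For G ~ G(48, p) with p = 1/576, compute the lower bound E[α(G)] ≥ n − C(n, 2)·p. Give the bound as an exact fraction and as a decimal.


E[|E(G)|] = C(48, 2)·p = 1128 · (1/576) = 47/24.
E[α(G)] ≥ n − E[|E(G)|] = 48 − 47/24 = 1105/24.
Numerically: ≈ 46.042.
(This is only a lower bound; the true E[α(G)] may be larger.)

E[α(G)] ≥ 1105/24 ≈ 46.042.


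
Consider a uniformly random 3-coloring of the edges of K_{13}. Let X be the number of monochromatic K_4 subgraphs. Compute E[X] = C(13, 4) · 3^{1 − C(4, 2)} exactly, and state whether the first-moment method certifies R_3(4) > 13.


E[X] = C(13, 4) · 3^{1 − 6} = 715 · 3^{−5} = 715/243.
As a reduced fraction: E[X] = 715/243 ≈ 2.942387.
Is E[X] < 1? NO.
Since E[X] ≥ 1, the first-moment bound is inconclusive at n = 13; it does NOT by itself certify R_3(4) > 13.

E[X] = 715/243 ≈ 2.942387; E[X] ≥ 1; first-moment method inconclusive here.


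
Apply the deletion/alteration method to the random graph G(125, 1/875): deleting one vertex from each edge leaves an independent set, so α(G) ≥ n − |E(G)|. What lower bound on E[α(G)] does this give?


E[|E(G)|] = C(125, 2)·p = 7750 · (1/875) = 62/7.
E[α(G)] ≥ n − E[|E(G)|] = 125 − 62/7 = 813/7.
Numerically: ≈ 116.1429.
(This is only a lower bound; the true E[α(G)] may be larger.)

E[α(G)] ≥ 813/7 ≈ 116.1429.


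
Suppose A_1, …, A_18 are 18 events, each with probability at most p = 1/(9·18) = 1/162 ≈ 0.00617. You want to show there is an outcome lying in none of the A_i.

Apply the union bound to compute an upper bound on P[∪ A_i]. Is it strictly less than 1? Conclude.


Union bound: P[∪_{i=1}^{18} A_i] ≤ Σ_i P[A_i] ≤ 18·p = 18·(1/162) = 1/9.
Numerically: 1/9 ≈ 0.11111.
Is 1/9 < 1? YES.
Since P[∪ A_i] ≤ 1/9 < 1, the complement has P[∩ A_i^c] ≥ 1 − 1/9 = 8/9 > 0, so some outcome avoids every A_i.

18·p = 1/9 ≈ 0.11111; existence CERTIFIED by the union bound.


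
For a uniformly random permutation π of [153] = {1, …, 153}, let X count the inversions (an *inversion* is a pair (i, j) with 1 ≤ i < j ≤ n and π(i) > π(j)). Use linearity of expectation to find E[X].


Write X = Σ X_I over the C(153, 2) = 11628 pairs i < j, with X_I the indicator of one inversion.
There are 11628 indicators.
For each fixed pair i < j, the values π(i) and π(j) are two distinct elements of {1, …, 153} in uniformly random order; by symmetry P[π(i) > π(j)] = 1/2.
By linearity: E[X] = 11628 · (1/2) = C(153, 2) · (1/2) = 11628/2 = 5814 ≈ 5814.000000.

E[X] = 5814 = 5814.000000.


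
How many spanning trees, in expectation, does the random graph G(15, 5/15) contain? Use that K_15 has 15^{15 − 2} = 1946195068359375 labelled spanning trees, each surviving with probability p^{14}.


K_15 has 15^{15 − 2} = 1946195068359375 labelled spanning trees.
For each such spanning tree H, let X_H = 1 if all 14 edges of H are present in G. Then P[X_H = 1] = p^{14} = (1/3)^{14} = 1/4782969.
By linearity of expectation: E[X] = Σ_H E[X_H] = 1946195068359375 · p^{14} = 1946195068359375 · 1/4782969 = 1220703125/3.
Numerically: E[X] ≈ 4.069e+08.

E[X] = 1946195068359375 · (1/3)^{14} = 1220703125/3 ≈ 4.069e+08.


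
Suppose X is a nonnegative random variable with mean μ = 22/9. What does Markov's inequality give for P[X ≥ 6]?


μ = E[X] = 22/9, a = 6.
Markov: P[X ≥ 6] ≤ μ/a = (22/9)/6 = 11/27.
Numerically: ≈ 0.40741.
(Since a = 6 > μ = 2.44444, the bound 11/27 is < 1 and informative.)

P[X ≥ 6] ≤ 11/27 ≈ 0.40741.


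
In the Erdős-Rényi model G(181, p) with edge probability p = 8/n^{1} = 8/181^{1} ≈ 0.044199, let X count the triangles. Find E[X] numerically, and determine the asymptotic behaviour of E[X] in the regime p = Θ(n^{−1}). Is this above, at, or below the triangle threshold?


Number of potential triangles: C(181, 3) = 971970.
Each occurs with probability p³ ≈ (0.044199)³ ≈ 8.6344412e-05.
By linearity: E[X] = C(181, 3)·p³ ≈ 971970 · 8.6344412e-05 ≈ 83.92418.
Here α = 1, so p = 8/n is exactly at the triangle threshold p ~ 1/n. Asymptotically E[X] → c³/6 = 8³/6 = 256/3 ≈ 85.33333, a bounded constant. In this regime the triangle count is asymptotically Poisson(c³/6).

E[X] ≈ 83.92418; in regime p = Θ(1/n^{1}) E[X] stays bounded (at the triangle threshold p ~ 1/n).


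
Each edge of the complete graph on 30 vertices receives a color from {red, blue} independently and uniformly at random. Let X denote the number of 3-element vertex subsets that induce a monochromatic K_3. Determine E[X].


Let X = Σ_S X_S over the C(30, 3) = 4060 subsets S of size 3, where X_S = 1 if the K_3 on S is monochromatic.
For a fixed S, the K_3 on S has C(3, 2) = 3 edges. P[all 3 edges red] = (1/2)^3, and likewise for blue, so P[monochromatic] = 2·(1/2)^3 = 2^{1 − 3} = 1/4.
Summing: E[X] = C(30, 3) · 2^{1 − 3} = 4060 · 1/4 = 1015.
Numerically: E[X] ≈ 1015.000.

E[X] = C(30,3)·2^(1−C(3,2)) = 1015 ≈ 1015.000.


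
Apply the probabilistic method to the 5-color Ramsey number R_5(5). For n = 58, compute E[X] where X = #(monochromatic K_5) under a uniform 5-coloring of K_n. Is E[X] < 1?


E[X] = C(58, 5) · 5^{1 − 10} = 4582116 · 5^{−9} = 4582116/1953125.
As a reduced fraction: E[X] = 4582116/1953125 ≈ 2.346043.
Is E[X] < 1? NO.
Since E[X] ≥ 1, the first-moment bound is inconclusive at n = 58; it does NOT by itself certify R_5(5) > 58.

E[X] = 4582116/1953125 ≈ 2.346043; E[X] ≥ 1; first-moment method inconclusive here.


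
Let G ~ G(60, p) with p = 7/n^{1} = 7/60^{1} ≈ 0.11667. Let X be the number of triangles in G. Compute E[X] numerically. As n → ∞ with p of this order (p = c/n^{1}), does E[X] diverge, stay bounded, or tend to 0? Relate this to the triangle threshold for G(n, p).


Number of potential triangles: C(60, 3) = 34220.
Each occurs with probability p³ ≈ (0.11667)³ ≈ 1.5879630e-03.
By linearity: E[X] = C(60, 3)·p³ ≈ 34220 · 1.5879630e-03 ≈ 54.34009.
Here α = 1, so p = 7/n is exactly at the triangle threshold p ~ 1/n. Asymptotically E[X] → c³/6 = 7³/6 = 343/6 ≈ 57.16667, a bounded constant. In this regime the triangle count is asymptotically Poisson(c³/6).

E[X] ≈ 54.34009; in regime p = Θ(1/n^{1}) E[X] stays bounded (at the triangle threshold p ~ 1/n).


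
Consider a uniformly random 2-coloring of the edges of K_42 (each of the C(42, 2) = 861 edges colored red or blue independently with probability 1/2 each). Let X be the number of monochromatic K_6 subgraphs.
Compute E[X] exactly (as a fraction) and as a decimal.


Let X = Σ_S X_S over the C(42, 6) = 5245786 subsets S of size 6, where X_S = 1 if the K_6 on S is monochromatic.
For a fixed S, the K_6 on S has C(6, 2) = 15 edges. P[all 15 edges red] = (1/2)^15, and likewise for blue, so P[monochromatic] = 2·(1/2)^15 = 2^{1 − 15} = 1/16384.
Summing: E[X] = C(42, 6) · 2^{1 − 15} = 5245786 · 1/16384 = 2622893/8192.
Numerically: E[X] ≈ 320.1774.

E[X] = C(42,6)·2^(1−C(6,2)) = 2622893/8192 ≈ 320.1774.


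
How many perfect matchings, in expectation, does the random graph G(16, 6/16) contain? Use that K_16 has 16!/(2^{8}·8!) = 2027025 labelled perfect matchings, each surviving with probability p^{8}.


K_16 has 16!/(2^{8}·8!) = 2027025 labelled perfect matchings.
For each such perfect matching H, let X_H = 1 if all 8 edges of H are present in G. Then P[X_H = 1] = p^{8} = (3/8)^{8} = 6561/16777216.
By linearity: E[X] = Σ_H E[X_H] = 2027025 · p^{8} = 2027025 · 6561/16777216 = 13299311025/16777216.
Numerically: E[X] ≈ 792.7.

E[X] = 2027025 · (3/8)^{8} = 13299311025/16777216 ≈ 792.7.


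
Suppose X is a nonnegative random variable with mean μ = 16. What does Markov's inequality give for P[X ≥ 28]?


μ = E[X] = 16, a = 28.
Markov: P[X ≥ 28] ≤ μ/a = (16)/28 = 4/7.
Numerically: ≈ 0.571429.
(Since a = 28 > μ = 16.000000, the bound 4/7 is < 1 and informative.)

P[X ≥ 28] ≤ 4/7 ≈ 0.571429.


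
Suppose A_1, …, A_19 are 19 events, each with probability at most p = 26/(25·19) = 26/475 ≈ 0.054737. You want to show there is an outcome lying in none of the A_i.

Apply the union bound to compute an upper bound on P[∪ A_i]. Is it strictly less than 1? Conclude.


Union bound: P[∪_{i=1}^{19} A_i] ≤ Σ_i P[A_i] ≤ 19·p = 19·(26/475) = 26/25.
Numerically: 26/25 ≈ 1.040000.
Is 26/25 < 1? NO.
Since the bound 26/25 is ≥ 1, the union bound is uninformative here; it does NOT by itself certify existence.

19·p = 26/25 ≈ 1.040000; existence NOT certified by the union bound.


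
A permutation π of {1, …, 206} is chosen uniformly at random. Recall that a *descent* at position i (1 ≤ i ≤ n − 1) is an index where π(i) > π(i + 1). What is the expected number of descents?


Write X = Σ X_I over i = 1, …, 205, with X_I the indicator of one descent.
There are 205 indicators.
For each fixed i, the pair (π(i), π(i+1)) is a uniformly random ordered pair of distinct values from {1, …, 206}; by symmetry P[π(i) > π(i+1)] = 1/2.
By linearity: E[X] = 205 · (1/2) = (206 − 1) · (1/2) = 205/2 ≈ 102.500000.

E[X] = 205/2 = 102.500000.


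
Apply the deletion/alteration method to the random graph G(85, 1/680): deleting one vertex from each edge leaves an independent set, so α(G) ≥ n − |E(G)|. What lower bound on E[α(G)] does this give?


E[|E(G)|] = C(85, 2)·p = 3570 · (1/680) = 21/4.
E[α(G)] ≥ n − E[|E(G)|] = 85 − 21/4 = 319/4.
Numerically: ≈ 79.7500.
(This is only a lower bound; the true E[α(G)] may be larger.)

E[α(G)] ≥ 319/4 ≈ 79.7500.


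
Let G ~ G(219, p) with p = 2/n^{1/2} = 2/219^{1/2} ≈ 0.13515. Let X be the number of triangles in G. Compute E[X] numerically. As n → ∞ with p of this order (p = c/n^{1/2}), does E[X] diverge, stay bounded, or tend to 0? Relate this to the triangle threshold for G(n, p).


Number of potential triangles: C(219, 3) = 1726669.
Each occurs with probability p³ ≈ (0.13515)³ ≈ 2.4684470e-03.
By linearity: E[X] = C(219, 3)·p³ ≈ 1726669 · 2.4684470e-03 ≈ 4262.19099.
Since α = 1/2 < 1, p = c/n^{1/2} ≫ 1/n is above the triangle threshold p ~ 1/n. Asymptotically E[X] ~ (c³/6)·n^{3(1−α)} = (2³/6)·n^{1.5} → ∞; triangles are abundant w.h.p.

E[X] ≈ 4262.19099; in regime p = Θ(1/n^{1/2}) E[X] diverges (above the triangle threshold p ~ 1/n).


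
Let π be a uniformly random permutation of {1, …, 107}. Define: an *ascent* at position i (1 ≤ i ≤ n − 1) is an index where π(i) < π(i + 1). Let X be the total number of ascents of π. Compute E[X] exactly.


Write X = Σ X_I over i = 1, …, 106, with X_I the indicator of one ascent.
There are 106 indicators.
For each fixed i, the pair (π(i), π(i+1)) is a uniformly random ordered pair of distinct values from {1, …, 107}; by symmetry P[π(i) < π(i+1)] = 1/2.
By linearity: E[X] = 106 · (1/2) = (107 − 1) · (1/2) = 53 ≈ 53.000.

E[X] = 53 = 53.000.


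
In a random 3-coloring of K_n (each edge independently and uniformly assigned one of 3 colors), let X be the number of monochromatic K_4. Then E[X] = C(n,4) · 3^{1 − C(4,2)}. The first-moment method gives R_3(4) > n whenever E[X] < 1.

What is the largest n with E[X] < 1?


We need C(n, 4) · 3^{1 − 6} < 1, i.e. C(n, 4) < 3^{6 − 1} = 243.
Check values of n near the boundary:
  n = 7: C(7, 4) = 35; 35 < 243? YES
  n = 8: C(8, 4) = 70; 70 < 243? YES
  n = 9: C(9, 4) = 126; 126 < 243? YES
  n = 10: C(10, 4) = 210; 210 < 243? YES
  n = 11: C(11, 4) = 330; 330 < 243? NO
  n = 12: C(12, 4) = 495; 495 < 243? NO
  n = 13: C(13, 4) = 715; 715 < 243? NO
The largest n with C(n, 4) < 243 is n = 10 (where E[X] = 70/81 ≈ 0.86420). Hence R_3(4) > 10, i.e. R_3(4) ≥ 11.

Largest n = 10; hence R_3(4) > 10.


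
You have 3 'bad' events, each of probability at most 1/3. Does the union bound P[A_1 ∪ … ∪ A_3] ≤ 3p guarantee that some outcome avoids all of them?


Union bound: P[∪_{i=1}^{3} A_i] ≤ Σ_i P[A_i] ≤ 3·p = 3·(1/3) = 1.
Numerically: 1 ≈ 1.000.
Is 1 < 1? NO.
Since the bound 1 is ≥ 1, the union bound is uninformative here; it does NOT by itself certify existence.

3·p = 1 ≈ 1.000; existence NOT certified by the union bound.


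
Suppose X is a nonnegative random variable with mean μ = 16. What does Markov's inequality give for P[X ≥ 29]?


μ = E[X] = 16, a = 29.
Markov: P[X ≥ 29] ≤ μ/a = (16)/29 = 16/29.
Numerically: ≈ 0.552.
(Since a = 29 > μ = 16.000, the bound 16/29 is < 1 and informative.)

P[X ≥ 29] ≤ 16/29 ≈ 0.552.


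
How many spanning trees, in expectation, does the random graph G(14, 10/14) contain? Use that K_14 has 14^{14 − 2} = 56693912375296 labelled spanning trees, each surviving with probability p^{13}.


K_14 has 14^{14 − 2} = 56693912375296 labelled spanning trees.
For each such spanning tree H, let X_H = 1 if all 13 edges of H are present in G. Then P[X_H = 1] = p^{13} = (5/7)^{13} = 1220703125/96889010407.
Summing the indicators: E[X] = Σ_H E[X_H] = 56693912375296 · p^{13} = 56693912375296 · 1220703125/96889010407 = 5000000000000/7.
Numerically: E[X] ≈ 7.14286e+11.

E[X] = 56693912375296 · (5/7)^{13} = 5000000000000/7 ≈ 7.14286e+11.


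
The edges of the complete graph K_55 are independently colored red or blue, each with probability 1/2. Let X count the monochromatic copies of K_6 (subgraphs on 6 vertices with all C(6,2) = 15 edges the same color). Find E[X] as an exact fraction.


Let X = Σ_S X_S over the C(55, 6) = 28989675 subsets S of size 6, where X_S = 1 if the K_6 on S is monochromatic.
For a fixed S, the K_6 on S has C(6, 2) = 15 edges. P[all 15 edges red] = (1/2)^15, and likewise for blue, so P[monochromatic] = 2·(1/2)^15 = 2^{1 − 15} = 1/16384.
Summing: E[X] = C(55, 6) · 2^{1 − 15} = 28989675 · 1/16384 = 28989675/16384.
Numerically: E[X] ≈ 1769.389.

E[X] = C(55,6)·2^(1−C(6,2)) = 28989675/16384 ≈ 1769.389.


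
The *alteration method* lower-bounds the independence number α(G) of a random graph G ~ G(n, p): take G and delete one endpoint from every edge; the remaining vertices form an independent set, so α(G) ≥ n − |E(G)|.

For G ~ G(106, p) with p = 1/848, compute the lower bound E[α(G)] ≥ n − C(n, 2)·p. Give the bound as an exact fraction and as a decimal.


E[|E(G)|] = C(106, 2)·p = 5565 · (1/848) = 105/16.
E[α(G)] ≥ n − E[|E(G)|] = 106 − 105/16 = 1591/16.
Numerically: ≈ 99.438.
(This is only a lower bound; the true E[α(G)] may be larger.)

E[α(G)] ≥ 1591/16 ≈ 99.438.


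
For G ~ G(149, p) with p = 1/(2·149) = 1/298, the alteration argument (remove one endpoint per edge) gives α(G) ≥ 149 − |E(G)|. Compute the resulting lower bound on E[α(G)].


E[|E(G)|] = C(149, 2)·p = 11026 · (1/298) = 37.
E[α(G)] ≥ n − E[|E(G)|] = 149 − 37 = 112.
Numerically: ≈ 112.000000.
(This is only a lower bound; the true E[α(G)] may be larger.)

E[α(G)] ≥ 112 ≈ 112.000000.


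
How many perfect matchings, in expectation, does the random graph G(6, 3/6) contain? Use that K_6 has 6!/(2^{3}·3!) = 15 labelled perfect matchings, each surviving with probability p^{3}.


K_6 has 6!/(2^{3}·3!) = 15 labelled perfect matchings.
For each such perfect matching H, let X_H = 1 if all 3 edges of H are present in G. Then P[X_H = 1] = p^{3} = (1/2)^{3} = 1/8.
By linearity of expectation: E[X] = Σ_H E[X_H] = 15 · p^{3} = 15 · 1/8 = 15/8.
Numerically: E[X] ≈ 1.875.

E[X] = 15 · (1/2)^{3} = 15/8 ≈ 1.875.


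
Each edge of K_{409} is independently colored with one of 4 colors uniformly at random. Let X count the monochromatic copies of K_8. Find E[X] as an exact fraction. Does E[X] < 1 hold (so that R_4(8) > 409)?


E[X] = C(409, 8) · 4^{1 − 28} = 18128041135797879 · 4^{−27} = 18128041135797879/18014398509481984.
As a reduced fraction: E[X] = 18128041135797879/18014398509481984 ≈ 1.006.
Is E[X] < 1? NO.
Since E[X] ≥ 1, the first-moment bound is inconclusive at n = 409; it does NOT by itself certify R_4(8) > 409.

E[X] = 18128041135797879/18014398509481984 ≈ 1.006; E[X] ≥ 1; first-moment method inconclusive here.


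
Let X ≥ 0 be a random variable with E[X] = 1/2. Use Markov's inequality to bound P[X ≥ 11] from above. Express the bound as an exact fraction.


μ = E[X] = 1/2, a = 11.
Markov: P[X ≥ 11] ≤ μ/a = (1/2)/11 = 1/22.
Numerically: ≈ 0.045.
(Since a = 11 > μ = 0.500, the bound 1/22 is < 1 and informative.)

P[X ≥ 11] ≤ 1/22 ≈ 0.045.


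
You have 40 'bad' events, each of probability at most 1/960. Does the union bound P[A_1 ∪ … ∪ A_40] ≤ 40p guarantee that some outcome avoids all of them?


Union bound: P[∪_{i=1}^{40} A_i] ≤ Σ_i P[A_i] ≤ 40·p = 40·(1/960) = 1/24.
Numerically: 1/24 ≈ 0.04167.
Is 1/24 < 1? YES.
Since P[∪ A_i] ≤ 1/24 < 1, the complement has P[∩ A_i^c] ≥ 1 − 1/24 = 23/24 > 0, so some outcome avoids every A_i.

40·p = 1/24 ≈ 0.04167; existence CERTIFIED by the union bound.


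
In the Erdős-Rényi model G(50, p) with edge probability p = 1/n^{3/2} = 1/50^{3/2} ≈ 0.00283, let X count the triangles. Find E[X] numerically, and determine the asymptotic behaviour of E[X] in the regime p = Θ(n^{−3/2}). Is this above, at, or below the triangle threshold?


Number of potential triangles: C(50, 3) = 19600.
Each occurs with probability p³ ≈ (0.00283)³ ≈ 2.26274e-08.
By linearity: E[X] = C(50, 3)·p³ ≈ 19600 · 2.26274e-08 ≈ 0.000.
Since α = 3/2 > 1, p = c/n^{3/2} = o(1/n) is below the triangle threshold p ~ 1/n. Asymptotically E[X] ~ (c³/6)·n^{3(1−α)} = (1³/6)·n^{-1.5} → 0, so by Markov's inequality G has no triangles w.h.p.

E[X] ≈ 0.000; in regime p = Θ(1/n^{3/2}) E[X] tends to 0 (below the triangle threshold p ~ 1/n).


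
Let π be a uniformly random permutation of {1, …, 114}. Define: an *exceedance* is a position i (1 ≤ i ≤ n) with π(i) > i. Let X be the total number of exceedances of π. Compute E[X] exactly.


Write X = Σ_{i=1}^{114} X_i, where X_i = 1_{π(i) > i}.
For each fixed i, π(i) is uniform over {1, …, 114} (marginal of a uniform permutation), so P[π(i) > i] = (n − i)/n. Summing: Σ_{i=1}^{114} (n − i)/n = (0 + 1 + … + 113)/114 = 114(114 − 1)/(2·114) = (114 − 1)/2.
Hence E[X] = Σ_{i=1}^{114} (114 − i)/114 = 113/2 ≈ 56.500000.

E[X] = 113/2 = 56.500000.


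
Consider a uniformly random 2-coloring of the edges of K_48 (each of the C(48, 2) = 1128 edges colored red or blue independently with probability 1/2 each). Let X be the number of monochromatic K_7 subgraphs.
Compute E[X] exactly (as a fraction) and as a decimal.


Let X = Σ_S X_S over the C(48, 7) = 73629072 subsets S of size 7, where X_S = 1 if the K_7 on S is monochromatic.
For a fixed S, the K_7 on S has C(7, 2) = 21 edges. P[all 21 edges red] = (1/2)^21, and likewise for blue, so P[monochromatic] = 2·(1/2)^21 = 2^{1 − 21} = 1/1048576.
Summing: E[X] = C(48, 7) · 2^{1 − 21} = 73629072 · 1/1048576 = 4601817/65536.
Numerically: E[X] ≈ 70.21815.

E[X] = C(48,7)·2^(1−C(7,2)) = 4601817/65536 ≈ 70.21815.


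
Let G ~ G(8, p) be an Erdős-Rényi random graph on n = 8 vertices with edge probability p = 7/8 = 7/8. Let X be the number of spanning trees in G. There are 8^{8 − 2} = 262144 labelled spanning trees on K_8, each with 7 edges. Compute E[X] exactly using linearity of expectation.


K_8 has 8^{8 − 2} = 262144 labelled spanning trees.
For each such spanning tree H, let X_H = 1 if all 7 edges of H are present in G. Then P[X_H = 1] = p^{7} = (7/8)^{7} = 823543/2097152.
By linearity: E[X] = Σ_H E[X_H] = 262144 · p^{7} = 262144 · 823543/2097152 = 823543/8.
Numerically: E[X] ≈ 1.029e+05.

E[X] = 262144 · (7/8)^{7} = 823543/8 ≈ 1.029e+05.


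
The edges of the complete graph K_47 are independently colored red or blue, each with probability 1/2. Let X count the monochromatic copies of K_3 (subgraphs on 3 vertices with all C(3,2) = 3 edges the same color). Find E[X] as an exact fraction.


Let X = Σ_S X_S over the C(47, 3) = 16215 subsets S of size 3, where X_S = 1 if the K_3 on S is monochromatic.
For a fixed S, the K_3 on S has C(3, 2) = 3 edges. P[all 3 edges red] = (1/2)^3, and likewise for blue, so P[monochromatic] = 2·(1/2)^3 = 2^{1 − 3} = 1/4.
By linearity: E[X] = C(47, 3) · 2^{1 − 3} = 16215 · 1/4 = 16215/4.
Numerically: E[X] ≈ 4053.7500.

E[X] = C(47,3)·2^(1−C(3,2)) = 16215/4 ≈ 4053.7500.


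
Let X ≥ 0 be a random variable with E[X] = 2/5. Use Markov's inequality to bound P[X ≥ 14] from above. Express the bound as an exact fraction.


μ = E[X] = 2/5, a = 14.
Markov: P[X ≥ 14] ≤ μ/a = (2/5)/14 = 1/35.
Numerically: ≈ 0.029.
(Since a = 14 > μ = 0.400, the bound 1/35 is < 1 and informative.)

P[X ≥ 14] ≤ 1/35 ≈ 0.029.


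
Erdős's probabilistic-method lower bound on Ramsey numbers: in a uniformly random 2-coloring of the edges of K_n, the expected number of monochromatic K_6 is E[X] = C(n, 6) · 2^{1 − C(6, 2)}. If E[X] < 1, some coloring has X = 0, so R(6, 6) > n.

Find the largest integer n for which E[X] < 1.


We need C(n, 6) · 2^{1 − 15} < 1, i.e. C(n, 6) < 2^{15 − 1} = 16384.
Check values of n near the boundary:
  n = 15: C(15, 6) = 5005; 5005 < 16384? YES
  n = 16: C(16, 6) = 8008; 8008 < 16384? YES
  n = 17: C(17, 6) = 12376; 12376 < 16384? YES
  n = 18: C(18, 6) = 18564; 18564 < 16384? NO
The largest n with C(n, 6) < 16384 is n = 17 (where E[X] = 1547/2048 ≈ 0.75537). Hence R(6, 6) > 17, i.e. R(6, 6) ≥ 18.

Largest n = 17; hence R(6, 6) > 17.


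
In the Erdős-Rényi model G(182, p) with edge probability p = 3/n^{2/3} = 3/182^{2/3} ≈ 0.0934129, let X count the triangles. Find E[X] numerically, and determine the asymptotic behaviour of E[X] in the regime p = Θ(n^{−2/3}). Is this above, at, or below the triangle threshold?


Number of potential triangles: C(182, 3) = 988260.
Each occurs with probability p³ ≈ (0.0934129)³ ≈ 8.15118947e-04.
By linearity: E[X] = C(182, 3)·p³ ≈ 988260 · 8.15118947e-04 ≈ 805.549451.
Since α = 2/3 < 1, p = c/n^{2/3} ≫ 1/n is above the triangle threshold p ~ 1/n. Asymptotically E[X] ~ (c³/6)·n^{3(1−α)} = (3³/6)·n^{1} → ∞; triangles are abundant w.h.p.

E[X] ≈ 805.549451; in regime p = Θ(1/n^{2/3}) E[X] diverges (above the triangle threshold p ~ 1/n).


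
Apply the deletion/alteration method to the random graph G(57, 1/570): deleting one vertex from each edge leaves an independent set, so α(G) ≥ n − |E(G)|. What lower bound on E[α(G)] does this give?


E[|E(G)|] = C(57, 2)·p = 1596 · (1/570) = 14/5.
E[α(G)] ≥ n − E[|E(G)|] = 57 − 14/5 = 271/5.
Numerically: ≈ 54.20000.
(This is only a lower bound; the true E[α(G)] may be larger.)

E[α(G)] ≥ 271/5 ≈ 54.20000.


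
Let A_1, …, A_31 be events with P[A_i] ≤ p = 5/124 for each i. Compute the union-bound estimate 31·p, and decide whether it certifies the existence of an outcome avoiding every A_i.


Union bound: P[∪_{i=1}^{31} A_i] ≤ Σ_i P[A_i] ≤ 31·p = 31·(5/124) = 5/4.
Numerically: 5/4 ≈ 1.2500000.
Is 5/4 < 1? NO.
Since the bound 5/4 is ≥ 1, the union bound is uninformative here; it does NOT by itself certify existence.

31·p = 5/4 ≈ 1.2500000; existence NOT certified by the union bound.


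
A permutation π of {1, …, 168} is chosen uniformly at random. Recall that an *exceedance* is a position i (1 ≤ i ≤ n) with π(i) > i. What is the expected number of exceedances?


Write X = Σ_{i=1}^{168} X_i, where X_i = 1_{π(i) > i}.
For each fixed i, π(i) is uniform over {1, …, 168} (marginal of a uniform permutation), so P[π(i) > i] = (n − i)/n. Summing: Σ_{i=1}^{168} (n − i)/n = (0 + 1 + … + 167)/168 = 168(168 − 1)/(2·168) = (168 − 1)/2.
Hence E[X] = Σ_{i=1}^{168} (168 − i)/168 = 167/2 ≈ 83.50000.

E[X] = 167/2 = 83.50000.


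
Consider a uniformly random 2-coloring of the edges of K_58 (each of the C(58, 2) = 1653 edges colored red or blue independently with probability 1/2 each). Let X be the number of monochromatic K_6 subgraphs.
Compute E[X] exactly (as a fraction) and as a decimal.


Let X = Σ_S X_S over the C(58, 6) = 40475358 subsets S of size 6, where X_S = 1 if the K_6 on S is monochromatic.
For a fixed S, the K_6 on S has C(6, 2) = 15 edges. P[all 15 edges red] = (1/2)^15, and likewise for blue, so P[monochromatic] = 2·(1/2)^15 = 2^{1 − 15} = 1/16384.
By linearity of expectation: E[X] = C(58, 6) · 2^{1 − 15} = 40475358 · 1/16384 = 20237679/8192.
Numerically: E[X] ≈ 2470.4198.

E[X] = C(58,6)·2^(1−C(6,2)) = 20237679/8192 ≈ 2470.4198.


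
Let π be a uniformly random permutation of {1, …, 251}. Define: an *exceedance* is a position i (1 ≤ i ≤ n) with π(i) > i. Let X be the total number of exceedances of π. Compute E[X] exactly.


Write X = Σ_{i=1}^{251} X_i, where X_i = 1_{π(i) > i}.
For each fixed i, π(i) is uniform over {1, …, 251} (marginal of a uniform permutation), so P[π(i) > i] = (n − i)/n. Summing: Σ_{i=1}^{251} (n − i)/n = (0 + 1 + … + 250)/251 = 251(251 − 1)/(2·251) = (251 − 1)/2.
Hence E[X] = Σ_{i=1}^{251} (251 − i)/251 = 125 ≈ 125.00000.

E[X] = 125 = 125.00000.


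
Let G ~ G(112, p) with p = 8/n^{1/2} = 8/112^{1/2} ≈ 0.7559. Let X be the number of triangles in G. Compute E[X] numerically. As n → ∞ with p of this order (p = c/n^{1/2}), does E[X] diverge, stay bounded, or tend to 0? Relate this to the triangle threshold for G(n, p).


Number of potential triangles: C(112, 3) = 227920.
Each occurs with probability p³ ≈ (0.7559)³ ≈ 4.319594e-01.
By linearity: E[X] = C(112, 3)·p³ ≈ 227920 · 4.319594e-01 ≈ 98452.1859.
Since α = 1/2 < 1, p = c/n^{1/2} ≫ 1/n is above the triangle threshold p ~ 1/n. Asymptotically E[X] ~ (c³/6)·n^{3(1−α)} = (8³/6)·n^{1.5} → ∞; triangles are abundant w.h.p.

E[X] ≈ 98452.1859; in regime p = Θ(1/n^{1/2}) E[X] diverges (above the triangle threshold p ~ 1/n).


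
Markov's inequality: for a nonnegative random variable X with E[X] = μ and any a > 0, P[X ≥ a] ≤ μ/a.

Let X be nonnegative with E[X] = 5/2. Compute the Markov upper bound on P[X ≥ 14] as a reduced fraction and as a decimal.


μ = E[X] = 5/2, a = 14.
Markov: P[X ≥ 14] ≤ μ/a = (5/2)/14 = 5/28.
Numerically: ≈ 0.1786.
(Since a = 14 > μ = 2.5000, the bound 5/28 is < 1 and informative.)

P[X ≥ 14] ≤ 5/28 ≈ 0.1786.


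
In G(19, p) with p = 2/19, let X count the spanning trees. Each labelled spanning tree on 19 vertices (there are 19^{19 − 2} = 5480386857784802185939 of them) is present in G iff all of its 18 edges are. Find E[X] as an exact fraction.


K_19 has 19^{19 − 2} = 5480386857784802185939 labelled spanning trees.
For each such spanning tree H, let X_H = 1 if all 18 edges of H are present in G. Then P[X_H = 1] = p^{18} = (2/19)^{18} = 262144/104127350297911241532841.
Summing the indicators: E[X] = Σ_H E[X_H] = 5480386857784802185939 · p^{18} = 5480386857784802185939 · 262144/104127350297911241532841 = 262144/19.
Numerically: E[X] ≈ 13797.

E[X] = 5480386857784802185939 · (2/19)^{18} = 262144/19 ≈ 13797.


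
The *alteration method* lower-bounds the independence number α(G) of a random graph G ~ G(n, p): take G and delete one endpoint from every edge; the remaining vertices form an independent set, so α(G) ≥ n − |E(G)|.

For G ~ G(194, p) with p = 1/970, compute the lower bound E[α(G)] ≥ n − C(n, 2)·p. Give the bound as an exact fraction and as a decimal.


E[|E(G)|] = C(194, 2)·p = 18721 · (1/970) = 193/10.
E[α(G)] ≥ n − E[|E(G)|] = 194 − 193/10 = 1747/10.
Numerically: ≈ 174.70000.
(This is only a lower bound; the true E[α(G)] may be larger.)

E[α(G)] ≥ 1747/10 ≈ 174.70000.


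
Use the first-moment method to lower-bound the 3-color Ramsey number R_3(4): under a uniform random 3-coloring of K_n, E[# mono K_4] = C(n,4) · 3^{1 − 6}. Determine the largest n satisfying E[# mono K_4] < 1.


We need C(n, 4) · 3^{1 − 6} < 1, i.e. C(n, 4) < 3^{6 − 1} = 243.
Check values of n near the boundary:
  n = 6: C(6, 4) = 15; 15 < 243? YES
  n = 7: C(7, 4) = 35; 35 < 243? YES
  n = 8: C(8, 4) = 70; 70 < 243? YES
  n = 9: C(9, 4) = 126; 126 < 243? YES
  n = 10: C(10, 4) = 210; 210 < 243? YES
  n = 11: C(11, 4) = 330; 330 < 243? NO
  n = 12: C(12, 4) = 495; 495 < 243? NO
  n = 13: C(13, 4) = 715; 715 < 243? NO
The largest n with C(n, 4) < 243 is n = 10 (where E[X] = 70/81 ≈ 0.8641975). Hence R_3(4) > 10, i.e. R_3(4) ≥ 11.

Largest n = 10; hence R_3(4) > 10.


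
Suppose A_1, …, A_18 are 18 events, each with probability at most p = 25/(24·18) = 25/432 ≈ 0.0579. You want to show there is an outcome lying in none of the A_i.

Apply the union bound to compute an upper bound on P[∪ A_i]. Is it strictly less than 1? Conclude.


Union bound: P[∪_{i=1}^{18} A_i] ≤ Σ_i P[A_i] ≤ 18·p = 18·(25/432) = 25/24.
Numerically: 25/24 ≈ 1.0417.
Is 25/24 < 1? NO.
Since the bound 25/24 is ≥ 1, the union bound is uninformative here; it does NOT by itself certify existence.

18·p = 25/24 ≈ 1.0417; existence NOT certified by the union bound.


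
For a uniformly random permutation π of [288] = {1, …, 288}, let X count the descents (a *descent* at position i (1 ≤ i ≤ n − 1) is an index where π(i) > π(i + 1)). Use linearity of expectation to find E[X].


Write X = Σ X_I over i = 1, …, 287, with X_I the indicator of one descent.
There are 287 indicators.
For each fixed i, the pair (π(i), π(i+1)) is a uniformly random ordered pair of distinct values from {1, …, 288}; by symmetry P[π(i) > π(i+1)] = 1/2.
By linearity: E[X] = 287 · (1/2) = (288 − 1) · (1/2) = 287/2 ≈ 143.50000.

E[X] = 287/2 = 143.50000.


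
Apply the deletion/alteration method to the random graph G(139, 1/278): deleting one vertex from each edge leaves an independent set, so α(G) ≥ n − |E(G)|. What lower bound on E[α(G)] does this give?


E[|E(G)|] = C(139, 2)·p = 9591 · (1/278) = 69/2.
E[α(G)] ≥ n − E[|E(G)|] = 139 − 69/2 = 209/2.
Numerically: ≈ 104.500.
(This is only a lower bound; the true E[α(G)] may be larger.)

E[α(G)] ≥ 209/2 ≈ 104.500.


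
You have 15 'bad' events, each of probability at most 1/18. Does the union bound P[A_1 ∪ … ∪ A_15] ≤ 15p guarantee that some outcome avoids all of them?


Union bound: P[∪_{i=1}^{15} A_i] ≤ Σ_i P[A_i] ≤ 15·p = 15·(1/18) = 5/6.
Numerically: 5/6 ≈ 0.8333.
Is 5/6 < 1? YES.
Since P[∪ A_i] ≤ 5/6 < 1, the complement has P[∩ A_i^c] ≥ 1 − 5/6 = 1/6 > 0, so some outcome avoids every A_i.

15·p = 5/6 ≈ 0.8333; existence CERTIFIED by the union bound.


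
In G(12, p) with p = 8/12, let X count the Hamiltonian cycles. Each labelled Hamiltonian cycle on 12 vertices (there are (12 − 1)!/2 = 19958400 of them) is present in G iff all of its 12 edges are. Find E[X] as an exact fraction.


K_12 has (12 − 1)!/2 = 19958400 labelled Hamiltonian cycles.
For each such Hamiltonian cycle H, let X_H = 1 if all 12 edges of H are present in G. Then P[X_H = 1] = p^{12} = (2/3)^{12} = 4096/531441.
Summing the indicators: E[X] = Σ_H E[X_H] = 19958400 · p^{12} = 19958400 · 4096/531441 = 1009254400/6561.
Numerically: E[X] ≈ 1.538e+05.

E[X] = 19958400 · (2/3)^{12} = 1009254400/6561 ≈ 1.538e+05.


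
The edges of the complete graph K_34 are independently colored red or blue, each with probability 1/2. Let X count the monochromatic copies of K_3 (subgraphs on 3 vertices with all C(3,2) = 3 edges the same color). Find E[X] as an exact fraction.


Let X = Σ_S X_S over the C(34, 3) = 5984 subsets S of size 3, where X_S = 1 if the K_3 on S is monochromatic.
For a fixed S, the K_3 on S has C(3, 2) = 3 edges. P[all 3 edges red] = (1/2)^3, and likewise for blue, so P[monochromatic] = 2·(1/2)^3 = 2^{1 − 3} = 1/4.
Summing: E[X] = C(34, 3) · 2^{1 − 3} = 5984 · 1/4 = 1496.
Numerically: E[X] ≈ 1496.00000.

E[X] = C(34,3)·2^(1−C(3,2)) = 1496 ≈ 1496.00000.


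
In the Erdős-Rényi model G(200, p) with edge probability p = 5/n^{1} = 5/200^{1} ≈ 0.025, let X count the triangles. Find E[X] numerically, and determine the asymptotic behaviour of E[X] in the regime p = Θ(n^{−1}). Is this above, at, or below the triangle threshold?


Number of potential triangles: C(200, 3) = 1313400.
Each occurs with probability p³ ≈ (0.025)³ ≈ 1.56250000e-05.
By linearity: E[X] = C(200, 3)·p³ ≈ 1313400 · 1.56250000e-05 ≈ 20.521875.
Here α = 1, so p = 5/n is exactly at the triangle threshold p ~ 1/n. Asymptotically E[X] → c³/6 = 5³/6 = 125/6 ≈ 20.833333, a bounded constant. In this regime the triangle count is asymptotically Poisson(c³/6).

E[X] ≈ 20.521875; in regime p = Θ(1/n^{1}) E[X] stays bounded (at the triangle threshold p ~ 1/n).


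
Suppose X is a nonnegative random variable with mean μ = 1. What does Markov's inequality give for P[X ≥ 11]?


μ = E[X] = 1, a = 11.
Markov: P[X ≥ 11] ≤ μ/a = (1)/11 = 1/11.
Numerically: ≈ 0.09091.
(Since a = 11 > μ = 1.00000, the bound 1/11 is < 1 and informative.)

P[X ≥ 11] ≤ 1/11 ≈ 0.09091.


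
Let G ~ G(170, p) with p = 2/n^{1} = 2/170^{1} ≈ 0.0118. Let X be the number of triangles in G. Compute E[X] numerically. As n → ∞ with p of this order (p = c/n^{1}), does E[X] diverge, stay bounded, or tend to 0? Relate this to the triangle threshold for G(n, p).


Number of potential triangles: C(170, 3) = 804440.
Each occurs with probability p³ ≈ (0.0118)³ ≈ 1.62833e-06.
By linearity: E[X] = C(170, 3)·p³ ≈ 804440 · 1.62833e-06 ≈ 1.310.
Here α = 1, so p = 2/n is exactly at the triangle threshold p ~ 1/n. Asymptotically E[X] → c³/6 = 2³/6 = 4/3 ≈ 1.333, a bounded constant. In this regime the triangle count is asymptotically Poisson(c³/6).

E[X] ≈ 1.310; in regime p = Θ(1/n^{1}) E[X] stays bounded (at the triangle threshold p ~ 1/n).


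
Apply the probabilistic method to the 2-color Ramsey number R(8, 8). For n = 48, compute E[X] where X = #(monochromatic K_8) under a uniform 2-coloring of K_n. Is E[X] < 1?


E[X] = C(48, 8) · 2^{1 − 28} = 377348994 · 2^{−27} = 377348994/134217728.
As a reduced fraction: E[X] = 188674497/67108864 ≈ 2.8114691.
Is E[X] < 1? NO.
Since E[X] ≥ 1, the first-moment bound is inconclusive at n = 48; it does NOT by itself certify R(8, 8) > 48.

E[X] = 188674497/67108864 ≈ 2.8114691; E[X] ≥ 1; first-moment method inconclusive here.


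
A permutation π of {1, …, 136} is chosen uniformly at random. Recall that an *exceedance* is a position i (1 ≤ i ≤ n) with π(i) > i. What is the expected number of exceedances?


Write X = Σ_{i=1}^{136} X_i, where X_i = 1_{π(i) > i}.
For each fixed i, π(i) is uniform over {1, …, 136} (marginal of a uniform permutation), so P[π(i) > i] = (n − i)/n. Summing: Σ_{i=1}^{136} (n − i)/n = (0 + 1 + … + 135)/136 = 136(136 − 1)/(2·136) = (136 − 1)/2.
Hence E[X] = Σ_{i=1}^{136} (136 − i)/136 = 135/2 ≈ 67.5000.

E[X] = 135/2 = 67.5000.


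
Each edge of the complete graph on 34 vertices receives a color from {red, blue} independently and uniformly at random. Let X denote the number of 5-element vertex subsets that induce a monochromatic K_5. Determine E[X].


Let X = Σ_S X_S over the C(34, 5) = 278256 subsets S of size 5, where X_S = 1 if the K_5 on S is monochromatic.
For a fixed S, the K_5 on S has C(5, 2) = 10 edges. P[all 10 edges red] = (1/2)^10, and likewise for blue, so P[monochromatic] = 2·(1/2)^10 = 2^{1 − 10} = 1/512.
By linearity: E[X] = C(34, 5) · 2^{1 − 10} = 278256 · 1/512 = 17391/32.
Numerically: E[X] ≈ 543.4688.

E[X] = C(34,5)·2^(1−C(5,2)) = 17391/32 ≈ 543.4688.
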